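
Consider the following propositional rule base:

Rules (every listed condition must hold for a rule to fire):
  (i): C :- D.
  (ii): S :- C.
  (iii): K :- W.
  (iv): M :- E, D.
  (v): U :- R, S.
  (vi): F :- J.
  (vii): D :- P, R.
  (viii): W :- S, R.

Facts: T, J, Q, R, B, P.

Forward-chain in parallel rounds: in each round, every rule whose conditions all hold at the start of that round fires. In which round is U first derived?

4

Round 1: (vi) [F :- J.]; (vii) [D :- P, R.]. New: F, D.
Round 2: (i) [C :- D.]. New: C.
Round 3: (ii) [S :- C.]. New: S.
Round 4: (v) [U :- R, S.]; (viii) [W :- S, R.]. New: U, W.
U first appears in round 4.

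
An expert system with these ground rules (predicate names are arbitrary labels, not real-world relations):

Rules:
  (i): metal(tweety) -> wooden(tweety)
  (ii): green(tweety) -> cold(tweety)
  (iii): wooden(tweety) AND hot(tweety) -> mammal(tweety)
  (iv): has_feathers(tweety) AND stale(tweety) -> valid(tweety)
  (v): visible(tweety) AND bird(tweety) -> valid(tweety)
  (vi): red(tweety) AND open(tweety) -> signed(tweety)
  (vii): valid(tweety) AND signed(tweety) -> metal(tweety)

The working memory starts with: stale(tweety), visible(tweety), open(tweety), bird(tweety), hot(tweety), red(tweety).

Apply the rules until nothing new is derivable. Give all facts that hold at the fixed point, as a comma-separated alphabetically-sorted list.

[1] (v) [visible(tweety) AND bird(tweety) -> valid(tweety)]; (vi) [red(tweety) AND open(tweety) -> signed(tweety)]. ⇒ new: valid(tweety), signed(tweety).
[2] (vii) [valid(tweety) AND signed(tweety) -> metal(tweety)]. ⇒ new: metal(tweety).
[3] (i) [metal(tweety) -> wooden(tweety)]. ⇒ new: wooden(tweety).
[4] (iii) [wooden(tweety) AND hot(tweety) -> mammal(tweety)]. ⇒ new: mammal(tweety).

bird(tweety), hot(tweety), mammal(tweety), metal(tweety), open(tweety), red(tweety), signed(tweety), stale(tweety), valid(tweety), visible(tweety), wooden(tweety)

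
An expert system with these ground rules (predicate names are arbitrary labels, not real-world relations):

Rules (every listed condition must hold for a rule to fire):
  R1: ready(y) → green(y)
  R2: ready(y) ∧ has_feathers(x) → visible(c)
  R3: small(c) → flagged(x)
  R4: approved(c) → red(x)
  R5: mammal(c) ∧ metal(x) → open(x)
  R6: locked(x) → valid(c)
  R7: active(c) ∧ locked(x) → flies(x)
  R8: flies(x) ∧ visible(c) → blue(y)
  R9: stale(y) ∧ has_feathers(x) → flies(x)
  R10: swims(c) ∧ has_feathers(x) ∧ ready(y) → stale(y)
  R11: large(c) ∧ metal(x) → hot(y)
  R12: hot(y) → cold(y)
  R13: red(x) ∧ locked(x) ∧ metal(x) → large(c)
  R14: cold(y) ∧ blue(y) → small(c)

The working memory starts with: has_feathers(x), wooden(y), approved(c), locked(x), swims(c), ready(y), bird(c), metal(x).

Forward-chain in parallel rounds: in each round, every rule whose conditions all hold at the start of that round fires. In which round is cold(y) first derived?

4

Round 1 fires R1, R2, R4, R6, R10, giving green(y), visible(c), red(x), valid(c), stale(y).
Round 2 fires R9, R13, giving flies(x), large(c).
Round 3 fires R8, R11, giving blue(y), hot(y).
Round 4 fires R12, giving cold(y).
cold(y) first appears in round 4.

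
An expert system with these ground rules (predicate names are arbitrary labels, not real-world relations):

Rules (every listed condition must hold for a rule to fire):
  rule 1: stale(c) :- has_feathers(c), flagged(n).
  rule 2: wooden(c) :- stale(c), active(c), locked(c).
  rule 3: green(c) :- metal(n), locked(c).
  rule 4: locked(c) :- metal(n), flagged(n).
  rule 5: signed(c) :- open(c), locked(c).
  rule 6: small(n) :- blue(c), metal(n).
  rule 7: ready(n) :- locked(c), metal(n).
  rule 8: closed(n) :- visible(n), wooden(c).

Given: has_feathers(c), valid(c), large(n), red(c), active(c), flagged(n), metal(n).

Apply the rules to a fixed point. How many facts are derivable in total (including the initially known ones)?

[1] rule 1 [stale(c) :- has_feathers(c), flagged(n).]; rule 4 [locked(c) :- metal(n), flagged(n).]. ⇒ new: stale(c), locked(c).
[2] rule 2 [wooden(c) :- stale(c), active(c), locked(c).]; rule 3 [green(c) :- metal(n), locked(c).]; rule 7 [ready(n) :- locked(c), metal(n).]. ⇒ new: wooden(c), green(c), ready(n).
Closure: {active(c), flagged(n), green(c), has_feathers(c), large(n), locked(c), metal(n), ready(n), red(c), stale(c), valid(c), wooden(c)} — 12 facts.

12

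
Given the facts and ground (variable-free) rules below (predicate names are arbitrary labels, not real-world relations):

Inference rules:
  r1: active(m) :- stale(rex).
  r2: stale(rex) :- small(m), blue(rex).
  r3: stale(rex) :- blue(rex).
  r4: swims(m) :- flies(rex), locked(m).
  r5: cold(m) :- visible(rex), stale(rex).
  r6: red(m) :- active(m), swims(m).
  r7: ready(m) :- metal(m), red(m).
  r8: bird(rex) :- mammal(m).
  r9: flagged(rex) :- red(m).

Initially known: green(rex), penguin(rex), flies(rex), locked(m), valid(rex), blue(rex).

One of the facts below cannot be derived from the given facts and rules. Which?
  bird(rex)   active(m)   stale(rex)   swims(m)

Round 1 fires r3, r4, giving stale(rex), swims(m).
Round 2 fires r1, giving active(m).
Round 3 fires r6, giving red(m).
Round 4 fires r9, giving flagged(rex).
Derived: stale(rex) (round 1), swims(m) (round 1), active(m) (round 2). bird(rex) never appears in any round.

bird(rex)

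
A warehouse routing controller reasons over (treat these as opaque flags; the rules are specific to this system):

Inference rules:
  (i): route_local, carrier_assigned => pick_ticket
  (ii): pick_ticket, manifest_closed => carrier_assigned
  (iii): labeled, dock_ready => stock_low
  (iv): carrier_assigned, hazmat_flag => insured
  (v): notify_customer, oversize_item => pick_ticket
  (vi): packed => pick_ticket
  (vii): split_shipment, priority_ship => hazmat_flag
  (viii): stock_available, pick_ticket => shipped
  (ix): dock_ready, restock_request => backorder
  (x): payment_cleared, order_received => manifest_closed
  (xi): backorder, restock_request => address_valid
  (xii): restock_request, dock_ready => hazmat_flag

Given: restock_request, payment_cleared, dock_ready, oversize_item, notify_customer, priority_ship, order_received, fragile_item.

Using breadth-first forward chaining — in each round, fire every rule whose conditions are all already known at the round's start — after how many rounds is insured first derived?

Round 1: (v) [notify_customer, oversize_item => pick_ticket]; (ix) [dock_ready, restock_request => backorder]; (x) [payment_cleared, order_received => manifest_closed]; (xii) [restock_request, dock_ready => hazmat_flag]. Adds pick_ticket, backorder, manifest_closed, hazmat_flag.
Round 2: (ii) [pick_ticket, manifest_closed => carrier_assigned]; (xi) [backorder, restock_request => address_valid]. Adds carrier_assigned, address_valid.
Round 3: (iv) [carrier_assigned, hazmat_flag => insured]. Adds insured.
insured first appears in round 3.

3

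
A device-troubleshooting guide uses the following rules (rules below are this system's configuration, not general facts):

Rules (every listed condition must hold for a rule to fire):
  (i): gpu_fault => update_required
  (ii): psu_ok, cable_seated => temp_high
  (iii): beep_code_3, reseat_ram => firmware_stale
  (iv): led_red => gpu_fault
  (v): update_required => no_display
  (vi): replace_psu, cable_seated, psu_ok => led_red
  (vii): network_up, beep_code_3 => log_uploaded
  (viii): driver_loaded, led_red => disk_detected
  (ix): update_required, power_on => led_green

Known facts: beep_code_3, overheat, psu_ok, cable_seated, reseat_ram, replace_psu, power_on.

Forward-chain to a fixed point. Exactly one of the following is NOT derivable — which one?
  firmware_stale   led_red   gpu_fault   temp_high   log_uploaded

log_uploaded

[1] (ii) [psu_ok, cable_seated => temp_high]; (iii) [beep_code_3, reseat_ram => firmware_stale]; (vi) [replace_psu, cable_seated, psu_ok => led_red]. ⇒ new: temp_high, firmware_stale, led_red.
[2] (iv) [led_red => gpu_fault]. ⇒ new: gpu_fault.
[3] (i) [gpu_fault => update_required]. ⇒ new: update_required.
[4] (v) [update_required => no_display]; (ix) [update_required, power_on => led_green]. ⇒ new: no_display, led_green.
Derived: firmware_stale (round 1), gpu_fault (round 2), temp_high (round 1), led_red (round 1). log_uploaded never appears in any round.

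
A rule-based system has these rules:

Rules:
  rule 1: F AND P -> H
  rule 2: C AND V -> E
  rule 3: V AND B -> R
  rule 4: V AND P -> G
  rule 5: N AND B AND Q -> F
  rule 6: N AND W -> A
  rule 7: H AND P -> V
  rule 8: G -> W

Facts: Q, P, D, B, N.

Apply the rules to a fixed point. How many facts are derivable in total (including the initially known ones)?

12

Round 1: rule 5 [N AND B AND Q -> F]. Adds F.
Round 2: rule 1 [F AND P -> H]. Adds H.
Round 3: rule 7 [H AND P -> V]. Adds V.
Round 4: rule 3 [V AND B -> R]; rule 4 [V AND P -> G]. Adds R, G.
Round 5: rule 8 [G -> W]. Adds W.
Round 6: rule 6 [N AND W -> A]. Adds A.
Closure: {A, B, D, F, G, H, N, P, Q, R, V, W} — 12 facts.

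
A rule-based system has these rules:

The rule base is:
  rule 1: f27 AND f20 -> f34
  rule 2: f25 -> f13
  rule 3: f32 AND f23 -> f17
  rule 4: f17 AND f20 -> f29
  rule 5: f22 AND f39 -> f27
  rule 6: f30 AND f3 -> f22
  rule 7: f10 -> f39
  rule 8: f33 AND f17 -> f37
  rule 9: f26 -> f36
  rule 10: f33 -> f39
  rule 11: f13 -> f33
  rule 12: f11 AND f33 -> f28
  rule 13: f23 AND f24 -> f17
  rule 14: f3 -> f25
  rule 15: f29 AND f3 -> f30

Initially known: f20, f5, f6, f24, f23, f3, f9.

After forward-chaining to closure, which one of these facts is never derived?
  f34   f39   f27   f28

Round 1 fires rule 13, rule 14, giving f17, f25.
Round 2 fires rule 2, rule 4, giving f13, f29.
Round 3 fires rule 11, rule 15, giving f33, f30.
Round 4 fires rule 6, rule 8, rule 10, giving f22, f37, f39.
Round 5 fires rule 5, giving f27.
Round 6 fires rule 1, giving f34.
Derived: f27 (round 5), f34 (round 6), f39 (round 4). f28 never appears in any round.

f28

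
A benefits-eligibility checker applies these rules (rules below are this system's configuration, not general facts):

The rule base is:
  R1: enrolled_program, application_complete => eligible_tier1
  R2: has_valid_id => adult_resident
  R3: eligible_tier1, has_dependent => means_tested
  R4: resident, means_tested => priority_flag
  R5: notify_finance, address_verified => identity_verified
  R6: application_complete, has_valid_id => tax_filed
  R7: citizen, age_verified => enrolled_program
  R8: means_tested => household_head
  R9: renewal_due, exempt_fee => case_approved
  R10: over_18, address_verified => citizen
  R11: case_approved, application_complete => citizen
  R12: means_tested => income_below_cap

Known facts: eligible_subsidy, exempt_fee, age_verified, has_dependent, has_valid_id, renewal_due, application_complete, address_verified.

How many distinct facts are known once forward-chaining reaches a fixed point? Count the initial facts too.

17

Round 1 fires R2, R6, R9, giving adult_resident, tax_filed, case_approved.
Round 2 fires R11, giving citizen.
Round 3 fires R7, giving enrolled_program.
Round 4 fires R1, giving eligible_tier1.
Round 5 fires R3, giving means_tested.
Round 6 fires R8, R12, giving household_head, income_below_cap.
Closure: {address_verified, adult_resident, age_verified, application_complete, case_approved, citizen, eligible_subsidy, eligible_tier1, enrolled_program, exempt_fee, has_dependent, has_valid_id, household_head, income_below_cap, means_tested, renewal_due, tax_filed} — 17 facts.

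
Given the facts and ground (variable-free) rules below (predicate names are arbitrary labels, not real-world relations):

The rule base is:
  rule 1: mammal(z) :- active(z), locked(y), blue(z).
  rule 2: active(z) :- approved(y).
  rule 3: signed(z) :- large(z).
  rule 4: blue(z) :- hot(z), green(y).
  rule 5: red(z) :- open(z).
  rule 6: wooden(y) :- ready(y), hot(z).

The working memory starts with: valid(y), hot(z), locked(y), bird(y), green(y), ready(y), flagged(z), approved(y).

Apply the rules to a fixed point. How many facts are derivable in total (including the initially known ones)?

12

Round 1: rule 2 [active(z) :- approved(y).]; rule 4 [blue(z) :- hot(z), green(y).]; rule 6 [wooden(y) :- ready(y), hot(z).]. Adds active(z), blue(z), wooden(y).
Round 2: rule 1 [mammal(z) :- active(z), locked(y), blue(z).]. Adds mammal(z).
Closure: {active(z), approved(y), bird(y), blue(z), flagged(z), green(y), hot(z), locked(y), mammal(z), ready(y), valid(y), wooden(y)} — 12 facts.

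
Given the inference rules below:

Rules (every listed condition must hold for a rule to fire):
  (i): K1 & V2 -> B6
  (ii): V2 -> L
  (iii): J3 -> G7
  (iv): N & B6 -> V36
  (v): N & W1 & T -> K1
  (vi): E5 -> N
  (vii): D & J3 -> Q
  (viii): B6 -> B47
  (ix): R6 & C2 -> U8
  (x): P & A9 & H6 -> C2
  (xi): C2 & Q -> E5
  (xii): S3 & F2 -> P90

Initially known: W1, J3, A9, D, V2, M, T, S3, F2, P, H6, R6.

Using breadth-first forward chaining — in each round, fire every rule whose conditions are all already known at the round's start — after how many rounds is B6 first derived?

5

Round 1 fires (ii), (iii), (vii), (x), (xii), giving L, G7, Q, C2, P90.
Round 2 fires (ix), (xi), giving U8, E5.
Round 3 fires (vi), giving N.
Round 4 fires (v), giving K1.
Round 5 fires (i), giving B6.
B6 first appears in round 5.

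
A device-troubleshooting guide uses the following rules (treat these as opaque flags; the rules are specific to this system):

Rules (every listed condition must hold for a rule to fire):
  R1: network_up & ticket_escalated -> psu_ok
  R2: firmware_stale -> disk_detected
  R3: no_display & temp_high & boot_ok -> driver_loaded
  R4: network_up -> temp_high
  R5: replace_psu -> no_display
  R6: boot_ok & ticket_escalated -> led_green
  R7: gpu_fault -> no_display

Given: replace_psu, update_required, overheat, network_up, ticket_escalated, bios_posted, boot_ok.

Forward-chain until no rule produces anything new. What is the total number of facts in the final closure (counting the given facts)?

12

Round 1 fires R1, R4, R5, R6, giving psu_ok, temp_high, no_display, led_green.
Round 2 fires R3, giving driver_loaded.
Closure: {bios_posted, boot_ok, driver_loaded, led_green, network_up, no_display, overheat, psu_ok, replace_psu, temp_high, ticket_escalated, update_required} — 12 facts.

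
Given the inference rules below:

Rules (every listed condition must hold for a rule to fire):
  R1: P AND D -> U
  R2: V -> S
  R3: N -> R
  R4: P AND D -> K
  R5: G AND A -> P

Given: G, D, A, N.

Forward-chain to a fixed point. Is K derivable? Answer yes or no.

yes

[1] R3 [N -> R]; R5 [G AND A -> P]. ⇒ new: R, P.
[2] R1 [P AND D -> U]; R4 [P AND D -> K]. ⇒ new: U, K.
K appears in round 2, so it is derivable.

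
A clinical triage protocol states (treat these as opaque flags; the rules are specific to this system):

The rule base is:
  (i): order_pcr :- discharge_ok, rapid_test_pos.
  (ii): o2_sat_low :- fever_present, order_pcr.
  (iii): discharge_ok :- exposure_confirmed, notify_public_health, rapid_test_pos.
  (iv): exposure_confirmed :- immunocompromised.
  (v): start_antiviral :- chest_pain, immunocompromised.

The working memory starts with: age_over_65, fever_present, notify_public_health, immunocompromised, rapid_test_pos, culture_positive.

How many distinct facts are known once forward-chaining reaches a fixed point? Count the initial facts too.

[1] (iv) [exposure_confirmed :- immunocompromised.]. ⇒ new: exposure_confirmed.
[2] (iii) [discharge_ok :- exposure_confirmed, notify_public_health, rapid_test_pos.]. ⇒ new: discharge_ok.
[3] (i) [order_pcr :- discharge_ok, rapid_test_pos.]. ⇒ new: order_pcr.
[4] (ii) [o2_sat_low :- fever_present, order_pcr.]. ⇒ new: o2_sat_low.
Closure: {age_over_65, culture_positive, discharge_ok, exposure_confirmed, fever_present, immunocompromised, notify_public_health, o2_sat_low, order_pcr, rapid_test_pos} — 10 facts.

10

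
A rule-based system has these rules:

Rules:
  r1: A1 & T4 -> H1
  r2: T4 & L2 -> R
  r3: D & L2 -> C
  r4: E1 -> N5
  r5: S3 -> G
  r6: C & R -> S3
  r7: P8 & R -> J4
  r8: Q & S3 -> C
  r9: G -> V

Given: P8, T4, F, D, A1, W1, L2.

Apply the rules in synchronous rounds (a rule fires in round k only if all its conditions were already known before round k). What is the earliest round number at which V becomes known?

4

Round 1: r1 [A1 & T4 -> H1]; r2 [T4 & L2 -> R]; r3 [D & L2 -> C]. New: H1, R, C.
Round 2: r6 [C & R -> S3]; r7 [P8 & R -> J4]. New: S3, J4.
Round 3: r5 [S3 -> G]. New: G.
Round 4: r9 [G -> V]. New: V.
V first appears in round 4.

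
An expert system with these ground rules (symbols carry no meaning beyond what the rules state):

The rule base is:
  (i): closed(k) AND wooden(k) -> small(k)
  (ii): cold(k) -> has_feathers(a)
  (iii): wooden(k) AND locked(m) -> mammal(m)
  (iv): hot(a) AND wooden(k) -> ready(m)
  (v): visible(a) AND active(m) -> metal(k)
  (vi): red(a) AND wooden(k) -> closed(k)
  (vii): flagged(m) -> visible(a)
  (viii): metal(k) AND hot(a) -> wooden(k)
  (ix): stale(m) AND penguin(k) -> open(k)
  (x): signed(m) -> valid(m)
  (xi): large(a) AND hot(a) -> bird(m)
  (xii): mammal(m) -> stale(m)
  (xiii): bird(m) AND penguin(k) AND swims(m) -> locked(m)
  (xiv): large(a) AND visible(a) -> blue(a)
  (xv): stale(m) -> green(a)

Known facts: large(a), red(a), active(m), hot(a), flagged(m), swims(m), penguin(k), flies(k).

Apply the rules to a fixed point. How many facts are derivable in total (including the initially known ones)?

21

Round 1: (vii) [flagged(m) -> visible(a)]; (xi) [large(a) AND hot(a) -> bird(m)]. New: visible(a), bird(m).
Round 2: (v) [visible(a) AND active(m) -> metal(k)]; (xiii) [bird(m) AND penguin(k) AND swims(m) -> locked(m)]; (xiv) [large(a) AND visible(a) -> blue(a)]. New: metal(k), locked(m), blue(a).
Round 3: (viii) [metal(k) AND hot(a) -> wooden(k)]. New: wooden(k).
Round 4: (iii) [wooden(k) AND locked(m) -> mammal(m)]; (iv) [hot(a) AND wooden(k) -> ready(m)]; (vi) [red(a) AND wooden(k) -> closed(k)]. New: mammal(m), ready(m), closed(k).
Round 5: (i) [closed(k) AND wooden(k) -> small(k)]; (xii) [mammal(m) -> stale(m)]. New: small(k), stale(m).
Round 6: (ix) [stale(m) AND penguin(k) -> open(k)]; (xv) [stale(m) -> green(a)]. New: open(k), green(a).
Closure: {active(m), bird(m), blue(a), closed(k), flagged(m), flies(k), green(a), hot(a), large(a), locked(m), mammal(m), metal(k), open(k), penguin(k), ready(m), red(a), small(k), stale(m), swims(m), visible(a), wooden(k)} — 21 facts.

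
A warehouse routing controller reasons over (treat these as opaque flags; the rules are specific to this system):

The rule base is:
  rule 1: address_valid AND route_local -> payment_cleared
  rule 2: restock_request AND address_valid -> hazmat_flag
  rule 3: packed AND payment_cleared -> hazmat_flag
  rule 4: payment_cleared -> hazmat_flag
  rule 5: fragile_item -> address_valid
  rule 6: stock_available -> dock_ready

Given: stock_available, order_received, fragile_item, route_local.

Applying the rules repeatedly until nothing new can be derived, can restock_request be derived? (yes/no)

no

Round 1 fires rule 5, rule 6, giving address_valid, dock_ready.
Round 2 fires rule 1, giving payment_cleared.
Round 3 fires rule 4, giving hazmat_flag.
Fixed point reached. No rule has restock_request as a consequent, and it is not given.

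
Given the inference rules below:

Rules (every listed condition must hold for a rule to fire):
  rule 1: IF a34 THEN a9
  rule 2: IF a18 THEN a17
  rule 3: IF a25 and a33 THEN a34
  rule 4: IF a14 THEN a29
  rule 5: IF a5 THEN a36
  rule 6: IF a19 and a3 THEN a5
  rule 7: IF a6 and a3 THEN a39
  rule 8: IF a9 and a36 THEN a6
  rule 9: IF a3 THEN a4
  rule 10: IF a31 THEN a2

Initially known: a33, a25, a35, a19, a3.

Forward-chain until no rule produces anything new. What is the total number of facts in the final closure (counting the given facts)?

12

Round 1: rule 3 [IF a25 and a33 THEN a34]; rule 6 [IF a19 and a3 THEN a5]; rule 9 [IF a3 THEN a4]. New: a34, a5, a4.
Round 2: rule 1 [IF a34 THEN a9]; rule 5 [IF a5 THEN a36]. New: a9, a36.
Round 3: rule 8 [IF a9 and a36 THEN a6]. New: a6.
Round 4: rule 7 [IF a6 and a3 THEN a39]. New: a39.
Closure: {a19, a25, a3, a33, a34, a35, a36, a39, a4, a5, a6, a9} — 12 facts.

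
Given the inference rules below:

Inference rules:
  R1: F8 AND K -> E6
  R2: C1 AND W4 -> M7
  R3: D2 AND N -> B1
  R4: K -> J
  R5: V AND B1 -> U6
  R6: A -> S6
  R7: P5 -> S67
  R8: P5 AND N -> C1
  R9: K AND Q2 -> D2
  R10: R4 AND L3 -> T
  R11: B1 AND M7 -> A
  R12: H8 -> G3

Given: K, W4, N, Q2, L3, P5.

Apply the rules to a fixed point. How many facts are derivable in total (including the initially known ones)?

14

Round 1: R4 [K -> J]; R7 [P5 -> S67]; R8 [P5 AND N -> C1]; R9 [K AND Q2 -> D2]. Adds J, S67, C1, D2.
Round 2: R2 [C1 AND W4 -> M7]; R3 [D2 AND N -> B1]. Adds M7, B1.
Round 3: R11 [B1 AND M7 -> A]. Adds A.
Round 4: R6 [A -> S6]. Adds S6.
Closure: {A, B1, C1, D2, J, K, L3, M7, N, P5, Q2, S6, S67, W4} — 14 facts.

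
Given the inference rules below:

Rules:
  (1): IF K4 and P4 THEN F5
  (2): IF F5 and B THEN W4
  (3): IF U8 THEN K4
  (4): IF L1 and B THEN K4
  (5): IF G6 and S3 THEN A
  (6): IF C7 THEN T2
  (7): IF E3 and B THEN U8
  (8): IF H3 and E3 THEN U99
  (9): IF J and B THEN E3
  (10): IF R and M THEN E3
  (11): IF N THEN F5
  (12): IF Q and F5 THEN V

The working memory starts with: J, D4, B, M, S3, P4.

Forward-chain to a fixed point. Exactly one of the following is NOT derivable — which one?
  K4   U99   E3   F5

[1] (9) [IF J and B THEN E3]. ⇒ new: E3.
[2] (7) [IF E3 and B THEN U8]. ⇒ new: U8.
[3] (3) [IF U8 THEN K4]. ⇒ new: K4.
[4] (1) [IF K4 and P4 THEN F5]. ⇒ new: F5.
[5] (2) [IF F5 and B THEN W4]. ⇒ new: W4.
Derived: F5 (round 4), K4 (round 3), E3 (round 1). U99 never appears in any round.

U99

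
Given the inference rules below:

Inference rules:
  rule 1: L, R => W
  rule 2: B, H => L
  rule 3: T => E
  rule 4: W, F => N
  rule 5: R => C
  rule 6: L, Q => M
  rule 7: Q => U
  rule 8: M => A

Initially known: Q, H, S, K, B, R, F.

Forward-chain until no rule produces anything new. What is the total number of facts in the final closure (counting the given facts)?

[1] rule 2 [B, H => L]; rule 5 [R => C]; rule 7 [Q => U]. ⇒ new: L, C, U.
[2] rule 1 [L, R => W]; rule 6 [L, Q => M]. ⇒ new: W, M.
[3] rule 4 [W, F => N]; rule 8 [M => A]. ⇒ new: N, A.
Closure: {A, B, C, F, H, K, L, M, N, Q, R, S, U, W} — 14 facts.

14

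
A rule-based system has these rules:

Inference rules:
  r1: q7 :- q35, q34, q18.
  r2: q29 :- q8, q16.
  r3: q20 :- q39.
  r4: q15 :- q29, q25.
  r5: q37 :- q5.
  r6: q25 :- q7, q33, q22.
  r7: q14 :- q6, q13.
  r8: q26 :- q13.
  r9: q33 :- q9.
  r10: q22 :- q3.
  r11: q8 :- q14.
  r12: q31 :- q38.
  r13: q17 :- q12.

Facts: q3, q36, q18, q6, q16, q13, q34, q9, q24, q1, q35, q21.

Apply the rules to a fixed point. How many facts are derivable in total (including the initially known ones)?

[1] r1 [q7 :- q35, q34, q18.]; r7 [q14 :- q6, q13.]; r8 [q26 :- q13.]; r9 [q33 :- q9.]; r10 [q22 :- q3.]. ⇒ new: q7, q14, q26, q33, q22.
[2] r6 [q25 :- q7, q33, q22.]; r11 [q8 :- q14.]. ⇒ new: q25, q8.
[3] r2 [q29 :- q8, q16.]. ⇒ new: q29.
[4] r4 [q15 :- q29, q25.]. ⇒ new: q15.
Closure: {q1, q13, q14, q15, q16, q18, q21, q22, q24, q25, q26, q29, q3, q33, q34, q35, q36, q6, q7, q8, q9} — 21 facts.

21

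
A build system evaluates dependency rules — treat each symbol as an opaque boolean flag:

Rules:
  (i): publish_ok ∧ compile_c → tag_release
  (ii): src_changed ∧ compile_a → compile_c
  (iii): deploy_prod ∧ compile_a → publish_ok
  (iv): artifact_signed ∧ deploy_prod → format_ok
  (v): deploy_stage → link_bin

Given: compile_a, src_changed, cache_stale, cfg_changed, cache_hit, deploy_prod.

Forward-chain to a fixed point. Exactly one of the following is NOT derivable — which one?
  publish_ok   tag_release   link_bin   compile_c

link_bin

[1] (ii) [src_changed ∧ compile_a → compile_c]; (iii) [deploy_prod ∧ compile_a → publish_ok]. ⇒ new: compile_c, publish_ok.
[2] (i) [publish_ok ∧ compile_c → tag_release]. ⇒ new: tag_release.
Derived: compile_c (round 1), tag_release (round 2), publish_ok (round 1). link_bin never appears in any round.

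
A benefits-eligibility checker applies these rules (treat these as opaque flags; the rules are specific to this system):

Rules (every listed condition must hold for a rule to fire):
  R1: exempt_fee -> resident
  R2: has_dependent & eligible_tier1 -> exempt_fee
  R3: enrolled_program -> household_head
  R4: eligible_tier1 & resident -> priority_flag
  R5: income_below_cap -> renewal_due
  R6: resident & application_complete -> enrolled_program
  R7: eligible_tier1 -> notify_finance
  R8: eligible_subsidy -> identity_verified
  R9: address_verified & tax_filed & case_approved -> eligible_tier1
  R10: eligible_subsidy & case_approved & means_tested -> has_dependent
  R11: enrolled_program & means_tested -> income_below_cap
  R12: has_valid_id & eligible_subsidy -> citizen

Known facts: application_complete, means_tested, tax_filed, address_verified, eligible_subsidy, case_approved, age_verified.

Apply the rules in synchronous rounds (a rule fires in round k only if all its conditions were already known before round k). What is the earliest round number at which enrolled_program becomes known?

Round 1 fires R8, R9, R10, giving identity_verified, eligible_tier1, has_dependent.
Round 2 fires R2, R7, giving exempt_fee, notify_finance.
Round 3 fires R1, giving resident.
Round 4 fires R4, R6, giving priority_flag, enrolled_program.
enrolled_program first appears in round 4.

4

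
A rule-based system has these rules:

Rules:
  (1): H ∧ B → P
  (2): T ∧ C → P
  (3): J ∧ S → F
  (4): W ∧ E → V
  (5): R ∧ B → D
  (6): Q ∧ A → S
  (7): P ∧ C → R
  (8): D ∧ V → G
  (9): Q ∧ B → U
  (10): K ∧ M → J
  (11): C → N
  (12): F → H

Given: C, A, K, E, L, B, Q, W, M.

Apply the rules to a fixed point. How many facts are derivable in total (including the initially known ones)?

Round 1 — (4), (6), (9), (10), (11), derive V, S, U, J, N.
Round 2 — (3), derive F.
Round 3 — (12), derive H.
Round 4 — (1), derive P.
Round 5 — (7), derive R.
Round 6 — (5), derive D.
Round 7 — (8), derive G.
Closure: {A, B, C, D, E, F, G, H, J, K, L, M, N, P, Q, R, S, U, V, W} — 20 facts.

20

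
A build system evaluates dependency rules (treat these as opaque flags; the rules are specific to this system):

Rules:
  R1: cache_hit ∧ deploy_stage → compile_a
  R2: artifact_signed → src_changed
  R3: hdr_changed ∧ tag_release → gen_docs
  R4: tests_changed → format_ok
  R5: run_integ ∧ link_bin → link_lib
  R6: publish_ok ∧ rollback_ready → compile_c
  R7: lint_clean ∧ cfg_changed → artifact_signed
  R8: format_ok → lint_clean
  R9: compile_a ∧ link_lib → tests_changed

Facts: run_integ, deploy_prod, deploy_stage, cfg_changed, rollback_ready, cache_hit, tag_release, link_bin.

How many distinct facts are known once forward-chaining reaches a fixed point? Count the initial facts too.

15

Round 1: R1 [cache_hit ∧ deploy_stage → compile_a]; R5 [run_integ ∧ link_bin → link_lib]. Adds compile_a, link_lib.
Round 2: R9 [compile_a ∧ link_lib → tests_changed]. Adds tests_changed.
Round 3: R4 [tests_changed → format_ok]. Adds format_ok.
Round 4: R8 [format_ok → lint_clean]. Adds lint_clean.
Round 5: R7 [lint_clean ∧ cfg_changed → artifact_signed]. Adds artifact_signed.
Round 6: R2 [artifact_signed → src_changed]. Adds src_changed.
Closure: {artifact_signed, cache_hit, cfg_changed, compile_a, deploy_prod, deploy_stage, format_ok, link_bin, link_lib, lint_clean, rollback_ready, run_integ, src_changed, tag_release, tests_changed} — 15 facts.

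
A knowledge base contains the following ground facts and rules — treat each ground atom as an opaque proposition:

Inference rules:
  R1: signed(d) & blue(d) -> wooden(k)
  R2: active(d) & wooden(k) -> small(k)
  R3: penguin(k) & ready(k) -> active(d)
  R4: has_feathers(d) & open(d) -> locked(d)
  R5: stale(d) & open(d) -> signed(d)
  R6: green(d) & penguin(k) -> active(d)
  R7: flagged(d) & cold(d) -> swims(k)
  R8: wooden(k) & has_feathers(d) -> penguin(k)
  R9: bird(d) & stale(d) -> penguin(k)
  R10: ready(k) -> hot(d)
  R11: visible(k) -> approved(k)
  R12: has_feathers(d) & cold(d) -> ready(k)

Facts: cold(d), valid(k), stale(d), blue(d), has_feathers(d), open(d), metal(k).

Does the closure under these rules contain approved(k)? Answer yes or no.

Round 1: R4 [has_feathers(d) & open(d) -> locked(d)]; R5 [stale(d) & open(d) -> signed(d)]; R12 [has_feathers(d) & cold(d) -> ready(k)]. Adds locked(d), signed(d), ready(k).
Round 2: R1 [signed(d) & blue(d) -> wooden(k)]; R10 [ready(k) -> hot(d)]. Adds wooden(k), hot(d).
Round 3: R8 [wooden(k) & has_feathers(d) -> penguin(k)]. Adds penguin(k).
Round 4: R3 [penguin(k) & ready(k) -> active(d)]. Adds active(d).
Round 5: R2 [active(d) & wooden(k) -> small(k)]. Adds small(k).
Fixed point reached. approved(k) is concluded only by R11; R11 needs visible(k) (never derived).

no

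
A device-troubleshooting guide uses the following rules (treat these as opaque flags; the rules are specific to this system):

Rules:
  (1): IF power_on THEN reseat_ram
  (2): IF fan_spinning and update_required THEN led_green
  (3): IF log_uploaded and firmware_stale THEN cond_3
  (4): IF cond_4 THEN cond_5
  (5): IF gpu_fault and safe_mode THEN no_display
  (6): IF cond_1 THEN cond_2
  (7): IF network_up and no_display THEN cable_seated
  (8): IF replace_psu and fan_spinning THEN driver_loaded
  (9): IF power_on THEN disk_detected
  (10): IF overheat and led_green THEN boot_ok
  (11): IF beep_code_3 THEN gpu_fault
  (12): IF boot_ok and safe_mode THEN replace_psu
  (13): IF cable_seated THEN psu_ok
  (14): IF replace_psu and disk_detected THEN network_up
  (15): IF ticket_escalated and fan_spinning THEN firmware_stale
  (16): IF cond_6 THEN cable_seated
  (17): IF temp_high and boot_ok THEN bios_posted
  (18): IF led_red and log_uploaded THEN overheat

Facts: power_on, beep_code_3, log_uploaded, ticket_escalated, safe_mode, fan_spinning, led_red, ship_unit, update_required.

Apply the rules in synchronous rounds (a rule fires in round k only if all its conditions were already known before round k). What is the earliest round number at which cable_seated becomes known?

Round 1: (1) [IF power_on THEN reseat_ram]; (2) [IF fan_spinning and update_required THEN led_green]; (9) [IF power_on THEN disk_detected]; (11) [IF beep_code_3 THEN gpu_fault]; (15) [IF ticket_escalated and fan_spinning THEN firmware_stale]; (18) [IF led_red and log_uploaded THEN overheat]. New: reseat_ram, led_green, disk_detected, gpu_fault, firmware_stale, overheat.
Round 2: (3) [IF log_uploaded and firmware_stale THEN cond_3]; (5) [IF gpu_fault and safe_mode THEN no_display]; (10) [IF overheat and led_green THEN boot_ok]. New: cond_3, no_display, boot_ok.
Round 3: (12) [IF boot_ok and safe_mode THEN replace_psu]. New: replace_psu.
Round 4: (8) [IF replace_psu and fan_spinning THEN driver_loaded]; (14) [IF replace_psu and disk_detected THEN network_up]. New: driver_loaded, network_up.
Round 5: (7) [IF network_up and no_display THEN cable_seated]. New: cable_seated.
cable_seated first appears in round 5.

5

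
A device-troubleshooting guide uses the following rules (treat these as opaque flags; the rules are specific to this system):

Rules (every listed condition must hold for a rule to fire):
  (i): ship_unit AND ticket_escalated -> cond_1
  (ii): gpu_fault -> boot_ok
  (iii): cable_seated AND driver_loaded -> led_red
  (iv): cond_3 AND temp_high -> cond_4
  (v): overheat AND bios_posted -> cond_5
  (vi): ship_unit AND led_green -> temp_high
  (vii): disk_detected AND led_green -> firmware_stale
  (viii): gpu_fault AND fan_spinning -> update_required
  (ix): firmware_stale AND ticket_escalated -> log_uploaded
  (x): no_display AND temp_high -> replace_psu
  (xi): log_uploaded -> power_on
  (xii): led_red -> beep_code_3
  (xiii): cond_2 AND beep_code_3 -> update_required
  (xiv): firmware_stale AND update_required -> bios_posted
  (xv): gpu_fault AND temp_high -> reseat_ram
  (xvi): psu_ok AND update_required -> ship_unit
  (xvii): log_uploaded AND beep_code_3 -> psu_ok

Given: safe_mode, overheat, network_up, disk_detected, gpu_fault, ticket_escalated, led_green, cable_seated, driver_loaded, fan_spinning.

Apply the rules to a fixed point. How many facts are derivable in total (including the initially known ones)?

24

[1] (ii) [gpu_fault -> boot_ok]; (iii) [cable_seated AND driver_loaded -> led_red]; (vii) [disk_detected AND led_green -> firmware_stale]; (viii) [gpu_fault AND fan_spinning -> update_required]. ⇒ new: boot_ok, led_red, firmware_stale, update_required.
[2] (ix) [firmware_stale AND ticket_escalated -> log_uploaded]; (xii) [led_red -> beep_code_3]; (xiv) [firmware_stale AND update_required -> bios_posted]. ⇒ new: log_uploaded, beep_code_3, bios_posted.
[3] (v) [overheat AND bios_posted -> cond_5]; (xi) [log_uploaded -> power_on]; (xvii) [log_uploaded AND beep_code_3 -> psu_ok]. ⇒ new: cond_5, power_on, psu_ok.
[4] (xvi) [psu_ok AND update_required -> ship_unit]. ⇒ new: ship_unit.
[5] (i) [ship_unit AND ticket_escalated -> cond_1]; (vi) [ship_unit AND led_green -> temp_high]. ⇒ new: cond_1, temp_high.
[6] (xv) [gpu_fault AND temp_high -> reseat_ram]. ⇒ new: reseat_ram.
Closure: {beep_code_3, bios_posted, boot_ok, cable_seated, cond_1, cond_5, disk_detected, driver_loaded, fan_spinning, firmware_stale, gpu_fault, led_green, led_red, log_uploaded, network_up, overheat, power_on, psu_ok, reseat_ram, safe_mode, ship_unit, temp_high, ticket_escalated, update_required} — 24 facts.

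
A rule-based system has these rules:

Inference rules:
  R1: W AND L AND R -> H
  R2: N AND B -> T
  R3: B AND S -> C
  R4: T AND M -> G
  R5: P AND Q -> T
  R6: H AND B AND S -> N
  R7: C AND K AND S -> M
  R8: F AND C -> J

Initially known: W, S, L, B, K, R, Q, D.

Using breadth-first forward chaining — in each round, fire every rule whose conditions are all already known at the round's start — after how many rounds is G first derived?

4

Round 1 — R1, R3, derive H, C.
Round 2 — R6, R7, derive N, M.
Round 3 — R2, derive T.
Round 4 — R4, derive G.
G first appears in round 4.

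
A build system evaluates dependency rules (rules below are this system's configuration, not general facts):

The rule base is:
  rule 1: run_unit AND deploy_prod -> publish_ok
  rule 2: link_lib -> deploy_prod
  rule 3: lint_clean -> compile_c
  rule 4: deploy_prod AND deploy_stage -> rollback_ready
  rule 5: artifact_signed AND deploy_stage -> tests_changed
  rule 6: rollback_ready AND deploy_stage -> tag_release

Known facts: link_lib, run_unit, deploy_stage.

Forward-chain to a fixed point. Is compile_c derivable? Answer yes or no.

[1] rule 2 [link_lib -> deploy_prod]. ⇒ new: deploy_prod.
[2] rule 1 [run_unit AND deploy_prod -> publish_ok]; rule 4 [deploy_prod AND deploy_stage -> rollback_ready]. ⇒ new: publish_ok, rollback_ready.
[3] rule 6 [rollback_ready AND deploy_stage -> tag_release]. ⇒ new: tag_release.
Fixed point reached. compile_c is concluded only by rule 3; rule 3 needs lint_clean (never derived).

no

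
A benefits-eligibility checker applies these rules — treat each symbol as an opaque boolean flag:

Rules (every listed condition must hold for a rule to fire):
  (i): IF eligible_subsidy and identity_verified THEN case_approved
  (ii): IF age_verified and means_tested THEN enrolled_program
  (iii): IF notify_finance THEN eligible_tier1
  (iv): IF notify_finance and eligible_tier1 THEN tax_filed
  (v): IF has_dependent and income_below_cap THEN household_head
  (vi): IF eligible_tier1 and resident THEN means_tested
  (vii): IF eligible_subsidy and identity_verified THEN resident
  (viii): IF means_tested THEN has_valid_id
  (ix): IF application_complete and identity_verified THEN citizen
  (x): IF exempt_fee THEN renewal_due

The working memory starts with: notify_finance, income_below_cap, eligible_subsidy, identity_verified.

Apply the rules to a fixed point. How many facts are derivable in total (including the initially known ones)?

10

Round 1 fires (i), (iii), (vii), giving case_approved, eligible_tier1, resident.
Round 2 fires (iv), (vi), giving tax_filed, means_tested.
Round 3 fires (viii), giving has_valid_id.
Closure: {case_approved, eligible_subsidy, eligible_tier1, has_valid_id, identity_verified, income_below_cap, means_tested, notify_finance, resident, tax_filed} — 10 facts.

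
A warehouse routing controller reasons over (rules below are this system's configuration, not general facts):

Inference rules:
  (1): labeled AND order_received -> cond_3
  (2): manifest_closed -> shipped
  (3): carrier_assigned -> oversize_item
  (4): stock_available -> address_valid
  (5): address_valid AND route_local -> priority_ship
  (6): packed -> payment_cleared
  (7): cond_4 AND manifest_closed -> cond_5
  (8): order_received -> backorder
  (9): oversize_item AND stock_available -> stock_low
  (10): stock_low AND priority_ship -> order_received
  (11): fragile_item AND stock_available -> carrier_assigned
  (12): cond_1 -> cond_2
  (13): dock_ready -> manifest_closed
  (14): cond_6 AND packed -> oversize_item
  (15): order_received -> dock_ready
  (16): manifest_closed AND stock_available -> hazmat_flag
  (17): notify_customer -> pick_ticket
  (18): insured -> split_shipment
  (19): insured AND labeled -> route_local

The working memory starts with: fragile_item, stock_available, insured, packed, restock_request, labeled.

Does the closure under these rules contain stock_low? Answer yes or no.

yes

Round 1 fires (4), (6), (11), (18), (19), giving address_valid, payment_cleared, carrier_assigned, split_shipment, route_local.
Round 2 fires (3), (5), giving oversize_item, priority_ship.
Round 3 fires (9), giving stock_low.
Round 4 fires (10), giving order_received.
Round 5 fires (1), (8), (15), giving cond_3, backorder, dock_ready.
Round 6 fires (13), giving manifest_closed.
Round 7 fires (2), (16), giving shipped, hazmat_flag.
stock_low appears in round 3, so it is derivable.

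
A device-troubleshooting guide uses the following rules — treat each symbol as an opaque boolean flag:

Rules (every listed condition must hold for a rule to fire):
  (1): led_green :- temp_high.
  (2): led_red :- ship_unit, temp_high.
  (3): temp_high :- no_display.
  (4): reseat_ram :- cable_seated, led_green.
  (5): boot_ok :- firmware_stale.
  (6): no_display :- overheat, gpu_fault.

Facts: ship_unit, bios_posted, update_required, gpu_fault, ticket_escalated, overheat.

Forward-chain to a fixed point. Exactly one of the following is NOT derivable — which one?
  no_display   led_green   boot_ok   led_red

Round 1 — (6), derive no_display.
Round 2 — (3), derive temp_high.
Round 3 — (1), (2), derive led_green, led_red.
Derived: led_green (round 3), led_red (round 3), no_display (round 1). boot_ok never appears in any round.

boot_ok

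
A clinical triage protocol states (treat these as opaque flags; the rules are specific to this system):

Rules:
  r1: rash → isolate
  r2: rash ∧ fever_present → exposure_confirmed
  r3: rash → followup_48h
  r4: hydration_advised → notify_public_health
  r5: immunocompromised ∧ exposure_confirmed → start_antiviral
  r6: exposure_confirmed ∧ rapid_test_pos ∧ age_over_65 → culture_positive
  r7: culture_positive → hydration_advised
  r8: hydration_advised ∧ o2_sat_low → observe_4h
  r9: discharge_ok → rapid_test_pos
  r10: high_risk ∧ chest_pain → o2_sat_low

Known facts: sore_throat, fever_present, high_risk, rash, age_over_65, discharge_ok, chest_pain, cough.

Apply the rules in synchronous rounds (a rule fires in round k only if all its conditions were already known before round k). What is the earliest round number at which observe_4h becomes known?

Round 1: r1 [rash → isolate]; r2 [rash ∧ fever_present → exposure_confirmed]; r3 [rash → followup_48h]; r9 [discharge_ok → rapid_test_pos]; r10 [high_risk ∧ chest_pain → o2_sat_low]. Adds isolate, exposure_confirmed, followup_48h, rapid_test_pos, o2_sat_low.
Round 2: r6 [exposure_confirmed ∧ rapid_test_pos ∧ age_over_65 → culture_positive]. Adds culture_positive.
Round 3: r7 [culture_positive → hydration_advised]. Adds hydration_advised.
Round 4: r4 [hydration_advised → notify_public_health]; r8 [hydration_advised ∧ o2_sat_low → observe_4h]. Adds notify_public_health, observe_4h.
observe_4h first appears in round 4.

4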